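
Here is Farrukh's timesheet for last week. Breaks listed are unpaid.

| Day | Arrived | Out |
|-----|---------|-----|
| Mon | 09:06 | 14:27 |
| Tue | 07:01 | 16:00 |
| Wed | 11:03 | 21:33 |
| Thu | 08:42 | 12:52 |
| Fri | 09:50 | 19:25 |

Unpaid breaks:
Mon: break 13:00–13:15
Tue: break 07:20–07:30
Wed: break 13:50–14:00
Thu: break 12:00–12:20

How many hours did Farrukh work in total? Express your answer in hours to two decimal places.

37.67 hours

Mon: 09:06–14:27 = 5 h 21 min; less 15 min break → 5 h 6 min
Tue: 07:01–16:00 = 8 h 59 min; less 10 min break → 8 h 49 min
Wed: 11:03–21:33 = 10 h 30 min; less 10 min break → 10 h 20 min
Thu: 08:42–12:52 = 4 h 10 min; less 20 min break → 3 h 50 min
Fri: 09:50–19:25 = 9 h 35 min
Total: 5 h 6 min + 8 h 49 min + 10 h 20 min + 3 h 50 min + 9 h 35 min = 37 h 40 min.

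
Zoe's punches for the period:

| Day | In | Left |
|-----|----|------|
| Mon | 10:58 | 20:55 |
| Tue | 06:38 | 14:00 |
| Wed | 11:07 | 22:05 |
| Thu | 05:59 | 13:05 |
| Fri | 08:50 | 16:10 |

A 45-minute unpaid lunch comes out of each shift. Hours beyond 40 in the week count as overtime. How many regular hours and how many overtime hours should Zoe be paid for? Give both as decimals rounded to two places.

Mon: 10:58–20:55 = 9 h 57 min; less 45 min break → 9 h 12 min
Tue: 06:38–14:00 = 7 h 22 min; less 45 min break → 6 h 37 min
Wed: 11:07–22:05 = 10 h 58 min; less 45 min break → 10 h 13 min
Thu: 05:59–13:05 = 7 h 6 min; less 45 min break → 6 h 21 min
Fri: 08:50–16:10 = 7 h 20 min; less 45 min break → 6 h 35 min
Total worked: 38 h 58 min = 38.97 h.
Threshold 40 h → overtime 0 h 0 min, regular 38 h 58 min.

Regular 38.97 hours, overtime 0.00 hours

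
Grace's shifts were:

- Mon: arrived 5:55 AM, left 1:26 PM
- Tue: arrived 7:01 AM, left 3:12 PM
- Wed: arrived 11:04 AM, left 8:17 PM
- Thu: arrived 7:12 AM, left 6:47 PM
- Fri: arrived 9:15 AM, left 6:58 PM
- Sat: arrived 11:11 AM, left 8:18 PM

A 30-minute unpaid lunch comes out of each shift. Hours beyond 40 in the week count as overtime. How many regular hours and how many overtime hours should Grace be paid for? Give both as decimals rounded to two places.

Mon: 5:55 AM–1:26 PM = 7 h 31 min; less 30 min break → 7 h 1 min
Tue: 7:01 AM–3:12 PM = 8 h 11 min; less 30 min break → 7 h 41 min
Wed: 11:04 AM–8:17 PM = 9 h 13 min; less 30 min break → 8 h 43 min
Thu: 7:12 AM–6:47 PM = 11 h 35 min; less 30 min break → 11 h 5 min
Fri: 9:15 AM–6:58 PM = 9 h 43 min; less 30 min break → 9 h 13 min
Sat: 11:11 AM–8:18 PM = 9 h 7 min; less 30 min break → 8 h 37 min
Total worked: 52 h 20 min = 52.33 h.
Threshold 40 h → overtime 12 h 20 min, regular 40 h 0 min.

Regular 40.00 hours, overtime 12.33 hours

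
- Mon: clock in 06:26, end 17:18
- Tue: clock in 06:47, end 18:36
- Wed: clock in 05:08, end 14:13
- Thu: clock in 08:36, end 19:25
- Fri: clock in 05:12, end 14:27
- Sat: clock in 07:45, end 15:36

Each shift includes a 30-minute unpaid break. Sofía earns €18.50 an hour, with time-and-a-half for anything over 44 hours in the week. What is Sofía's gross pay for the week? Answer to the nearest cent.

€1165.96

Mon: 06:26–17:18 = 10 h 52 min; less 30 min break → 10 h 22 min
Tue: 06:47–18:36 = 11 h 49 min; less 30 min break → 11 h 19 min
Wed: 05:08–14:13 = 9 h 5 min; less 30 min break → 8 h 35 min
Thu: 08:36–19:25 = 10 h 49 min; less 30 min break → 10 h 19 min
Fri: 05:12–14:27 = 9 h 15 min; less 30 min break → 8 h 45 min
Sat: 07:45–15:36 = 7 h 51 min; less 30 min break → 7 h 21 min
Total worked: 56 h 41 min = 3401 min.
Regular 44 h 0 min = 2640 min at €18.50/h; overtime 12 h 41 min = 761 min at €27.75/h.
Pay = (2640 × €18.50 + 761 × €27.75) ÷ 60 = €1165.96.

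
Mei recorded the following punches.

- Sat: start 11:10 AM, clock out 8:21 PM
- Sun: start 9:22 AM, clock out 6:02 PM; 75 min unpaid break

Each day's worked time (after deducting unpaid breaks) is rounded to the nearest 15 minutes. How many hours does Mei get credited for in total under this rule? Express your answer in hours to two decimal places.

Sat: 11:10 AM–8:21 PM = 9 h 11 min → rounds to 9 h 15 min
Sun: 9:22 AM–6:02 PM = 8 h 40 min − 75 min = 7 h 25 min → rounds to 7 h 30 min
Total credited: 16 h 45 min.

16.75 hours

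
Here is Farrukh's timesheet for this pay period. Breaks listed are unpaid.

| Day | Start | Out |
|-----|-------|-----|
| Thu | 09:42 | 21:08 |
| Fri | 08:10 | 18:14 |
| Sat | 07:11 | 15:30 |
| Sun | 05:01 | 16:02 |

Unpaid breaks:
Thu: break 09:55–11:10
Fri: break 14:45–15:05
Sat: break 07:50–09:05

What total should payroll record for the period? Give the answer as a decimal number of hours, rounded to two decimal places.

38.00 hours

Thu: 09:42–21:08 = 11 h 26 min; less 75 min break → 10 h 11 min
Fri: 08:10–18:14 = 10 h 4 min; less 20 min break → 9 h 44 min
Sat: 07:11–15:30 = 8 h 19 min; less 75 min break → 7 h 4 min
Sun: 05:01–16:02 = 11 h 1 min
Total: 10 h 11 min + 9 h 44 min + 7 h 4 min + 11 h 1 min = 38 h 0 min.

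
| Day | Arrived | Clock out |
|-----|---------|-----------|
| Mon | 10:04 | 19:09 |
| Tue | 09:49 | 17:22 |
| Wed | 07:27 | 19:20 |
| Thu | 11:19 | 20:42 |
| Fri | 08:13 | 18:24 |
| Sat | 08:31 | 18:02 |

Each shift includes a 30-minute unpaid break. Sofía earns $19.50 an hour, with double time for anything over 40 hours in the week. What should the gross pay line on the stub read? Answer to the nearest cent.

Mon: 10:04–19:09 = 9 h 5 min; less 30 min break → 8 h 35 min
Tue: 09:49–17:22 = 7 h 33 min; less 30 min break → 7 h 3 min
Wed: 07:27–19:20 = 11 h 53 min; less 30 min break → 11 h 23 min
Thu: 11:19–20:42 = 9 h 23 min; less 30 min break → 8 h 53 min
Fri: 08:13–18:24 = 10 h 11 min; less 30 min break → 9 h 41 min
Sat: 08:31–18:02 = 9 h 31 min; less 30 min break → 9 h 1 min
Total worked: 54 h 36 min = 3276 min.
Regular 40 h 0 min = 2400 min at $19.50/h; overtime 14 h 36 min = 876 min at $39.00/h.
Pay = (2400 × $19.50 + 876 × $39.00) ÷ 60 = $1349.40.

$1349.40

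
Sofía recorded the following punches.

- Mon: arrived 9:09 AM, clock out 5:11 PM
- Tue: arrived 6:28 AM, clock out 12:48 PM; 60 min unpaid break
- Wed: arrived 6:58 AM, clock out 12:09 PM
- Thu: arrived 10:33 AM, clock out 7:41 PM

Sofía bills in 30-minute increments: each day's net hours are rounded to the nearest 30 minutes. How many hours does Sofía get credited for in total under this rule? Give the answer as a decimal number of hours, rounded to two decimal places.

27.50 hours

Mon: 9:09 AM–5:11 PM = 8 h 2 min → rounds to 8 h 0 min
Tue: 6:28 AM–12:48 PM = 6 h 20 min − 60 min = 5 h 20 min → rounds to 5 h 30 min
Wed: 6:58 AM–12:09 PM = 5 h 11 min → rounds to 5 h 0 min
Thu: 10:33 AM–7:41 PM = 9 h 8 min → rounds to 9 h 0 min
Total credited: 27 h 30 min.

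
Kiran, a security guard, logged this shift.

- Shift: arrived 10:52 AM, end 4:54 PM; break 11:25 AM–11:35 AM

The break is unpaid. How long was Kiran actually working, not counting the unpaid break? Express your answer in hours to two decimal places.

5.87 hours

Shift: 10:52 AM–4:54 PM = 6 h 2 min; less 10 min break → 5 h 52 min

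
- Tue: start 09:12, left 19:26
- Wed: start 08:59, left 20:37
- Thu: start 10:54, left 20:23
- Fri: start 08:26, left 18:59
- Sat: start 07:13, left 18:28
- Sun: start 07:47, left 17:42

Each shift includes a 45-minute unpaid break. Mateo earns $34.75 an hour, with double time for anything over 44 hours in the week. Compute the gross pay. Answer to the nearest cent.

$2541.38

Tue: 09:12–19:26 = 10 h 14 min; less 45 min break → 9 h 29 min
Wed: 08:59–20:37 = 11 h 38 min; less 45 min break → 10 h 53 min
Thu: 10:54–20:23 = 9 h 29 min; less 45 min break → 8 h 44 min
Fri: 08:26–18:59 = 10 h 33 min; less 45 min break → 9 h 48 min
Sat: 07:13–18:28 = 11 h 15 min; less 45 min break → 10 h 30 min
Sun: 07:47–17:42 = 9 h 55 min; less 45 min break → 9 h 10 min
Total worked: 58 h 34 min = 3514 min.
Regular 44 h 0 min = 2640 min at $34.75/h; overtime 14 h 34 min = 874 min at $69.50/h.
Pay = (2640 × $34.75 + 874 × $69.50) ÷ 60 = $2541.38.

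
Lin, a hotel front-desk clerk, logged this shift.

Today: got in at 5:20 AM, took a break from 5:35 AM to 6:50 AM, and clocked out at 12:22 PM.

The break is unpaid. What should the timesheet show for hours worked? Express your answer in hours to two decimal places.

5.78 hours

Today: 5:20 AM–12:22 PM = 7 h 2 min; less 75 min break → 5 h 47 min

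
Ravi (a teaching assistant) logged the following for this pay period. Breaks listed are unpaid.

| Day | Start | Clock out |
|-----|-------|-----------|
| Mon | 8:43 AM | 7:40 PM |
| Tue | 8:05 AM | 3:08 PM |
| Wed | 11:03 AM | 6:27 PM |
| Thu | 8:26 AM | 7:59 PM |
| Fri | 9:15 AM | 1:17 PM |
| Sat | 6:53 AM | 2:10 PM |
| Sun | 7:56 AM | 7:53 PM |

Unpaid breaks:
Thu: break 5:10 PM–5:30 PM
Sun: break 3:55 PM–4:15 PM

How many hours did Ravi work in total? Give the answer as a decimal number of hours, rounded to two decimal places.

Mon: 8:43 AM–7:40 PM = 10 h 57 min
Tue: 8:05 AM–3:08 PM = 7 h 3 min
Wed: 11:03 AM–6:27 PM = 7 h 24 min
Thu: 8:26 AM–7:59 PM = 11 h 33 min; less 20 min break → 11 h 13 min
Fri: 9:15 AM–1:17 PM = 4 h 2 min
Sat: 6:53 AM–2:10 PM = 7 h 17 min
Sun: 7:56 AM–7:53 PM = 11 h 57 min; less 20 min break → 11 h 37 min
Total: 10 h 57 min + 7 h 3 min + 7 h 24 min + 11 h 13 min + 4 h 2 min + 7 h 17 min + 11 h 37 min = 59 h 33 min.

59.55 hours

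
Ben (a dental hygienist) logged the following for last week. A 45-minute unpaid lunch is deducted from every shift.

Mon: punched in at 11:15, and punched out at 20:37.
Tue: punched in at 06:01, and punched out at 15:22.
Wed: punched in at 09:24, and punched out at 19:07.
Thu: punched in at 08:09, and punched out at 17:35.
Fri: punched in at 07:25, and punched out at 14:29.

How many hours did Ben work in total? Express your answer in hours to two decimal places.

Mon: 11:15–20:37 = 9 h 22 min; less 45 min break → 8 h 37 min
Tue: 06:01–15:22 = 9 h 21 min; less 45 min break → 8 h 36 min
Wed: 09:24–19:07 = 9 h 43 min; less 45 min break → 8 h 58 min
Thu: 08:09–17:35 = 9 h 26 min; less 45 min break → 8 h 41 min
Fri: 07:25–14:29 = 7 h 4 min; less 45 min break → 6 h 19 min
Total: 8 h 37 min + 8 h 36 min + 8 h 58 min + 8 h 41 min + 6 h 19 min = 41 h 11 min.

41.18 hours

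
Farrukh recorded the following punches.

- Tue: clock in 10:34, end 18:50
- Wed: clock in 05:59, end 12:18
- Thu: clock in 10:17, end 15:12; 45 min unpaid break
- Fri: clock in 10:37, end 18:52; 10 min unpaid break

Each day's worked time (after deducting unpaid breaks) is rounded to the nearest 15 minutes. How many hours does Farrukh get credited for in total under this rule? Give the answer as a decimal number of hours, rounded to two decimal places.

26.75 hours

Tue: 10:34–18:50 = 8 h 16 min → rounds to 8 h 15 min
Wed: 05:59–12:18 = 6 h 19 min → rounds to 6 h 15 min
Thu: 10:17–15:12 = 4 h 55 min − 45 min = 4 h 10 min → rounds to 4 h 15 min
Fri: 10:37–18:52 = 8 h 15 min − 10 min = 8 h 5 min → rounds to 8 h 0 min
Total credited: 26 h 45 min.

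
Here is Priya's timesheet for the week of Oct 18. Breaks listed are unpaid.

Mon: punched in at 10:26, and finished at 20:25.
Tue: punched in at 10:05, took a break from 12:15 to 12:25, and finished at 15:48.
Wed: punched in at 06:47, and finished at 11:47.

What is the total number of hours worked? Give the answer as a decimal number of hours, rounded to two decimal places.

20.53 hours

Mon: 10:26–20:25 = 9 h 59 min
Tue: 10:05–15:48 = 5 h 43 min; less 10 min break → 5 h 33 min
Wed: 06:47–11:47 = 5 h 0 min
Total: 9 h 59 min + 5 h 33 min + 5 h 0 min = 20 h 32 min.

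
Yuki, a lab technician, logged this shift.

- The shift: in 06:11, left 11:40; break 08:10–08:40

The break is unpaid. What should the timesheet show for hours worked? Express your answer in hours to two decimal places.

The shift: 06:11–11:40 = 5 h 29 min; less 30 min break → 4 h 59 min

4.98 hours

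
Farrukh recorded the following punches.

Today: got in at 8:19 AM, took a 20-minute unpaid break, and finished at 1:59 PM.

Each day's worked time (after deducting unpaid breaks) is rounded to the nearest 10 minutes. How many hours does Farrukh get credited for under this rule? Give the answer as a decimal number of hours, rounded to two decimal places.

Today: 8:19 AM–1:59 PM = 5 h 40 min − 20 min = 5 h 20 min → rounds to 5 h 20 min

5.33 hours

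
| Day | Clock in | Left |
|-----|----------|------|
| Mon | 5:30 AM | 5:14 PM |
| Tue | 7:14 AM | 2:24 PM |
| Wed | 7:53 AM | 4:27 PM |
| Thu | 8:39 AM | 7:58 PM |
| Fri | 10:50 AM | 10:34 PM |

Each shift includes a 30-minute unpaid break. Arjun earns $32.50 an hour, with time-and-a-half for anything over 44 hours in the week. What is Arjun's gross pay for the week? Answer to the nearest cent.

$1625.81

Mon: 5:30 AM–5:14 PM = 11 h 44 min; less 30 min break → 11 h 14 min
Tue: 7:14 AM–2:24 PM = 7 h 10 min; less 30 min break → 6 h 40 min
Wed: 7:53 AM–4:27 PM = 8 h 34 min; less 30 min break → 8 h 4 min
Thu: 8:39 AM–7:58 PM = 11 h 19 min; less 30 min break → 10 h 49 min
Fri: 10:50 AM–10:34 PM = 11 h 44 min; less 30 min break → 11 h 14 min
Total worked: 48 h 1 min = 2881 min.
Regular 44 h 0 min = 2640 min at $32.50/h; overtime 4 h 1 min = 241 min at $48.75/h.
Pay = (2640 × $32.50 + 241 × $48.75) ÷ 60 = $1625.81.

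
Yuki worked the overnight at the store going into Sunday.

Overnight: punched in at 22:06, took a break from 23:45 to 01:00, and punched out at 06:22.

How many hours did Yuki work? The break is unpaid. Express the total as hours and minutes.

7 h 1 min

Overnight: 22:06 → midnight = 1 h 54 min; midnight → 06:22 = 6 h 22 min; span 8 h 16 min; less 75 min break → 7 h 1 min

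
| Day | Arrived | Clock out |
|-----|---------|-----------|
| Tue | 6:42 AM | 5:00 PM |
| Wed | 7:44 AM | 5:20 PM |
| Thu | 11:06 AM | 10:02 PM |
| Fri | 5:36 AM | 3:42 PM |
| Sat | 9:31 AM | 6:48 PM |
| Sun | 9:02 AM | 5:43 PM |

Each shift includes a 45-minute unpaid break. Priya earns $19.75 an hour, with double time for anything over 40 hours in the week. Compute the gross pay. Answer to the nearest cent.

Tue: 6:42 AM–5:00 PM = 10 h 18 min; less 45 min break → 9 h 33 min
Wed: 7:44 AM–5:20 PM = 9 h 36 min; less 45 min break → 8 h 51 min
Thu: 11:06 AM–10:02 PM = 10 h 56 min; less 45 min break → 10 h 11 min
Fri: 5:36 AM–3:42 PM = 10 h 6 min; less 45 min break → 9 h 21 min
Sat: 9:31 AM–6:48 PM = 9 h 17 min; less 45 min break → 8 h 32 min
Sun: 9:02 AM–5:43 PM = 8 h 41 min; less 45 min break → 7 h 56 min
Total worked: 54 h 24 min = 3264 min.
Regular 40 h 0 min = 2400 min at $19.75/h; overtime 14 h 24 min = 864 min at $39.50/h.
Pay = (2400 × $19.75 + 864 × $39.50) ÷ 60 = $1358.80.

$1358.80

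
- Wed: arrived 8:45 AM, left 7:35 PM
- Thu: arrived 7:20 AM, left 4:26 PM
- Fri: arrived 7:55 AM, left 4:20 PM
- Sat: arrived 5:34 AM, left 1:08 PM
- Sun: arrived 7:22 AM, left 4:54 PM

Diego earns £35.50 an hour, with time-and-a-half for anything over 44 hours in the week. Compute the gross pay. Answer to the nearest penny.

Wed: 8:45 AM–7:35 PM = 10 h 50 min
Thu: 7:20 AM–4:26 PM = 9 h 6 min
Fri: 7:55 AM–4:20 PM = 8 h 25 min
Sat: 5:34 AM–1:08 PM = 7 h 34 min
Sun: 7:22 AM–4:54 PM = 9 h 32 min
Total worked: 45 h 27 min = 2727 min.
Regular 44 h 0 min = 2640 min at £35.50/h; overtime 1 h 27 min = 87 min at £53.25/h.
Pay = (2640 × £35.50 + 87 × £53.25) ÷ 60 = £1639.21.

£1639.21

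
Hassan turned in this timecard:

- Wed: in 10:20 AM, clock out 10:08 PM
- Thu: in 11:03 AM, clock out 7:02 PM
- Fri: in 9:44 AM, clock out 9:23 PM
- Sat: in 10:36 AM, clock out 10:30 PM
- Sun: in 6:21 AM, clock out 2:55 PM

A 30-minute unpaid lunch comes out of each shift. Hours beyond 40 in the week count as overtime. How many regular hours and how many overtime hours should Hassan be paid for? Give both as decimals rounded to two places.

Wed: 10:20 AM–10:08 PM = 11 h 48 min; less 30 min break → 11 h 18 min
Thu: 11:03 AM–7:02 PM = 7 h 59 min; less 30 min break → 7 h 29 min
Fri: 9:44 AM–9:23 PM = 11 h 39 min; less 30 min break → 11 h 9 min
Sat: 10:36 AM–10:30 PM = 11 h 54 min; less 30 min break → 11 h 24 min
Sun: 6:21 AM–2:55 PM = 8 h 34 min; less 30 min break → 8 h 4 min
Total worked: 49 h 24 min = 49.40 h.
Threshold 40 h → overtime 9 h 24 min, regular 40 h 0 min.

Regular 40.00 hours, overtime 9.40 hours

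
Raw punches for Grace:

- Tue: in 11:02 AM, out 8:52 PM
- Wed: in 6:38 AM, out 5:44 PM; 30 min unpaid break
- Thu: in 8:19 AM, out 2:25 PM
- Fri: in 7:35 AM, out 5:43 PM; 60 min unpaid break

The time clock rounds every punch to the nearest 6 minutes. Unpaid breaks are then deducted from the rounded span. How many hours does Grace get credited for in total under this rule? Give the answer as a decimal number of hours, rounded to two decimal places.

Tue: in 11:02 AM→11:00 AM, out 8:52 PM→8:54 PM; 9 h 54 min
Wed: in 6:38 AM→6:36 AM, out 5:44 PM→5:42 PM; 11 h 6 min − 30 min = 10 h 36 min
Thu: in 8:19 AM→8:18 AM, out 2:25 PM→2:24 PM; 6 h 6 min
Fri: in 7:35 AM→7:36 AM, out 5:43 PM→5:42 PM; 10 h 6 min − 60 min = 9 h 6 min
Total credited: 35 h 42 min.

35.70 hours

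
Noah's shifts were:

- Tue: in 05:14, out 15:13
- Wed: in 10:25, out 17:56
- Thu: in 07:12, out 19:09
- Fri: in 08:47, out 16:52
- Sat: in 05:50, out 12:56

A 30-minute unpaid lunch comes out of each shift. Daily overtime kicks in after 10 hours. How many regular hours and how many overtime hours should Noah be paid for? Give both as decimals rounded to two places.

Regular 40.68 hours, overtime 1.45 hours

Tue: 05:14–15:13 = 9 h 59 min; less 30 min break → 9 h 29 min
Wed: 10:25–17:56 = 7 h 31 min; less 30 min break → 7 h 1 min
Thu: 07:12–19:09 = 11 h 57 min; less 30 min break → 11 h 27 min
Fri: 08:47–16:52 = 8 h 5 min; less 30 min break → 7 h 35 min
Sat: 05:50–12:56 = 7 h 6 min; less 30 min break → 6 h 36 min
Tue reg 9 h 29 min / OT 0 h 0 min; Wed reg 7 h 1 min / OT 0 h 0 min; Thu reg 10 h 0 min / OT 1 h 27 min; Fri reg 7 h 35 min / OT 0 h 0 min; Sat reg 6 h 36 min / OT 0 h 0 min.
Totals: regular 40 h 41 min, overtime 1 h 27 min.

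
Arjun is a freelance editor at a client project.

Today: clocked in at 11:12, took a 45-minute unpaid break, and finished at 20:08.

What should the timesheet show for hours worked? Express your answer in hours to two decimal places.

8.18 hours

Today: 11:12–20:08 = 8 h 56 min; less 45 min break → 8 h 11 min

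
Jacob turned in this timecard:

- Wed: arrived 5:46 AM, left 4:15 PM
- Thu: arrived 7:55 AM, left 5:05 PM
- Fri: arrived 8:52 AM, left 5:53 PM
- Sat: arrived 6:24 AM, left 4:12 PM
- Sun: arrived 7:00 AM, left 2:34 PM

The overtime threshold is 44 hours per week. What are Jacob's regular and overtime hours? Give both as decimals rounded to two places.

Wed: 5:46 AM–4:15 PM = 10 h 29 min
Thu: 7:55 AM–5:05 PM = 9 h 10 min
Fri: 8:52 AM–5:53 PM = 9 h 1 min
Sat: 6:24 AM–4:12 PM = 9 h 48 min
Sun: 7:00 AM–2:34 PM = 7 h 34 min
Total worked: 46 h 2 min = 46.03 h.
Threshold 44 h → overtime 2 h 2 min, regular 44 h 0 min.

Regular 44.00 hours, overtime 2.03 hours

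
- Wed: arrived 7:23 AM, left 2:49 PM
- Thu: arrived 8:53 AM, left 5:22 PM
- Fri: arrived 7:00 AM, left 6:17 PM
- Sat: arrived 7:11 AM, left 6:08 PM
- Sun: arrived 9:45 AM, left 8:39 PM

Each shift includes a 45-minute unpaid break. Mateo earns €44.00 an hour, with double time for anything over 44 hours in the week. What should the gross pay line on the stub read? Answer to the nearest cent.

Wed: 7:23 AM–2:49 PM = 7 h 26 min; less 45 min break → 6 h 41 min
Thu: 8:53 AM–5:22 PM = 8 h 29 min; less 45 min break → 7 h 44 min
Fri: 7:00 AM–6:17 PM = 11 h 17 min; less 45 min break → 10 h 32 min
Sat: 7:11 AM–6:08 PM = 10 h 57 min; less 45 min break → 10 h 12 min
Sun: 9:45 AM–8:39 PM = 10 h 54 min; less 45 min break → 10 h 9 min
Total worked: 45 h 18 min = 2718 min.
Regular 44 h 0 min = 2640 min at €44.00/h; overtime 1 h 18 min = 78 min at €88.00/h.
Pay = (2640 × €44.00 + 78 × €88.00) ÷ 60 = €2050.40.

€2050.40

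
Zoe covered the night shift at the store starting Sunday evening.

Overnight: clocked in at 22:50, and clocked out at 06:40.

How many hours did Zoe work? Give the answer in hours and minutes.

Overnight: 22:50 → midnight = 1 h 10 min; midnight → 06:40 = 6 h 40 min; span 7 h 50 min

7 h 50 min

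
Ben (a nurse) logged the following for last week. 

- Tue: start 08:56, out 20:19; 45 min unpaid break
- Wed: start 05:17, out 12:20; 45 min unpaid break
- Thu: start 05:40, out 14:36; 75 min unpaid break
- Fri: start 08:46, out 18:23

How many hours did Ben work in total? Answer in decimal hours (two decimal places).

Tue: 08:56–20:19 = 11 h 23 min; less 45 min break → 10 h 38 min
Wed: 05:17–12:20 = 7 h 3 min; less 45 min break → 6 h 18 min
Thu: 05:40–14:36 = 8 h 56 min; less 75 min break → 7 h 41 min
Fri: 08:46–18:23 = 9 h 37 min
Total: 10 h 38 min + 6 h 18 min + 7 h 41 min + 9 h 37 min = 34 h 14 min.

34.23 hours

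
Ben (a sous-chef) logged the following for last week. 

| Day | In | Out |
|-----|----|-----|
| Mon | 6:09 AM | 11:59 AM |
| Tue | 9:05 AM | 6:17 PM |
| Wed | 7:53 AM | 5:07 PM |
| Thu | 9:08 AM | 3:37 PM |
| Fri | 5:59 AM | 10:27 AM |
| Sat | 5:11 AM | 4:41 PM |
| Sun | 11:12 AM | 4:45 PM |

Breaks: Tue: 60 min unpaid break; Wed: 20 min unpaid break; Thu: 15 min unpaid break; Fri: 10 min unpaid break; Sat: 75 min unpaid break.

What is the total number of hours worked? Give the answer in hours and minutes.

49 h 16 min

Mon: 6:09 AM–11:59 AM = 5 h 50 min
Tue: 9:05 AM–6:17 PM = 9 h 12 min; less 60 min break → 8 h 12 min
Wed: 7:53 AM–5:07 PM = 9 h 14 min; less 20 min break → 8 h 54 min
Thu: 9:08 AM–3:37 PM = 6 h 29 min; less 15 min break → 6 h 14 min
Fri: 5:59 AM–10:27 AM = 4 h 28 min; less 10 min break → 4 h 18 min
Sat: 5:11 AM–4:41 PM = 11 h 30 min; less 75 min break → 10 h 15 min
Sun: 11:12 AM–4:45 PM = 5 h 33 min
Total: 5 h 50 min + 8 h 12 min + 8 h 54 min + 6 h 14 min + 4 h 18 min + 10 h 15 min + 5 h 33 min = 49 h 16 min.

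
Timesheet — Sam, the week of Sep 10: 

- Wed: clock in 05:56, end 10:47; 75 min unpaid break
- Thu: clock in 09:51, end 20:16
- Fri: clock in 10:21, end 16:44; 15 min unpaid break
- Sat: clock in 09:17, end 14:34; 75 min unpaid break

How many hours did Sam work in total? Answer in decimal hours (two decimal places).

24.18 hours

Wed: 05:56–10:47 = 4 h 51 min; less 75 min break → 3 h 36 min
Thu: 09:51–20:16 = 10 h 25 min
Fri: 10:21–16:44 = 6 h 23 min; less 15 min break → 6 h 8 min
Sat: 09:17–14:34 = 5 h 17 min; less 75 min break → 4 h 2 min
Total: 3 h 36 min + 10 h 25 min + 6 h 8 min + 4 h 2 min = 24 h 11 min.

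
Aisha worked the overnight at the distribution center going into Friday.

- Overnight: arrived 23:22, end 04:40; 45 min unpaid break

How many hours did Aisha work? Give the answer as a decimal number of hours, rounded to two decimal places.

Overnight: 23:22 → midnight = 0 h 38 min; midnight → 04:40 = 4 h 40 min; span 5 h 18 min; less 45 min break → 4 h 33 min

4.55 hours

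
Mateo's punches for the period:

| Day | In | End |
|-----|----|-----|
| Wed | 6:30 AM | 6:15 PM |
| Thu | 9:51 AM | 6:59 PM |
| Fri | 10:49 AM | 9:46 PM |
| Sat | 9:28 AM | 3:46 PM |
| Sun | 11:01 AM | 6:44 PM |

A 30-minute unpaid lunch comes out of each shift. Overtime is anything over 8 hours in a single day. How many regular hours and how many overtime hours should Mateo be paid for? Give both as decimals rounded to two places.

Regular 37.02 hours, overtime 6.33 hours

Wed: 6:30 AM–6:15 PM = 11 h 45 min; less 30 min break → 11 h 15 min
Thu: 9:51 AM–6:59 PM = 9 h 8 min; less 30 min break → 8 h 38 min
Fri: 10:49 AM–9:46 PM = 10 h 57 min; less 30 min break → 10 h 27 min
Sat: 9:28 AM–3:46 PM = 6 h 18 min; less 30 min break → 5 h 48 min
Sun: 11:01 AM–6:44 PM = 7 h 43 min; less 30 min break → 7 h 13 min
Wed reg 8 h 0 min / OT 3 h 15 min; Thu reg 8 h 0 min / OT 0 h 38 min; Fri reg 8 h 0 min / OT 2 h 27 min; Sat reg 5 h 48 min / OT 0 h 0 min; Sun reg 7 h 13 min / OT 0 h 0 min.
Totals: regular 37 h 1 min, overtime 6 h 20 min.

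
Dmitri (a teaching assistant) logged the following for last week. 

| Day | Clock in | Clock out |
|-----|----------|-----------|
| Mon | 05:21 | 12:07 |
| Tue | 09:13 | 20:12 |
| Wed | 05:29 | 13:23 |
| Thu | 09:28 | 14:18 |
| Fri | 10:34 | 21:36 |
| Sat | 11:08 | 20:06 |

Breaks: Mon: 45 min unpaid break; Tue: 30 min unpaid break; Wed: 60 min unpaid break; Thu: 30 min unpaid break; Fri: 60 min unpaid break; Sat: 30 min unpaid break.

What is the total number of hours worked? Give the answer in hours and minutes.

46 h 14 min

Mon: 05:21–12:07 = 6 h 46 min; less 45 min break → 6 h 1 min
Tue: 09:13–20:12 = 10 h 59 min; less 30 min break → 10 h 29 min
Wed: 05:29–13:23 = 7 h 54 min; less 60 min break → 6 h 54 min
Thu: 09:28–14:18 = 4 h 50 min; less 30 min break → 4 h 20 min
Fri: 10:34–21:36 = 11 h 2 min; less 60 min break → 10 h 2 min
Sat: 11:08–20:06 = 8 h 58 min; less 30 min break → 8 h 28 min
Total: 6 h 1 min + 10 h 29 min + 6 h 54 min + 4 h 20 min + 10 h 2 min + 8 h 28 min = 46 h 14 min.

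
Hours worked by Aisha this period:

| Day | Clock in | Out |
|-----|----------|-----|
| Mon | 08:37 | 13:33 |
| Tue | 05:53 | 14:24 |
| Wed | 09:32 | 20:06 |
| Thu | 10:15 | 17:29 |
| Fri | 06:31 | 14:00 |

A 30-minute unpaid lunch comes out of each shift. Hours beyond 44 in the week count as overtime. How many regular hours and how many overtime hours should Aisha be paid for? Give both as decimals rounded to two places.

Regular 36.23 hours, overtime 0.00 hours

Mon: 08:37–13:33 = 4 h 56 min; less 30 min break → 4 h 26 min
Tue: 05:53–14:24 = 8 h 31 min; less 30 min break → 8 h 1 min
Wed: 09:32–20:06 = 10 h 34 min; less 30 min break → 10 h 4 min
Thu: 10:15–17:29 = 7 h 14 min; less 30 min break → 6 h 44 min
Fri: 06:31–14:00 = 7 h 29 min; less 30 min break → 6 h 59 min
Total worked: 36 h 14 min = 36.23 h.
Threshold 44 h → overtime 0 h 0 min, regular 36 h 14 min.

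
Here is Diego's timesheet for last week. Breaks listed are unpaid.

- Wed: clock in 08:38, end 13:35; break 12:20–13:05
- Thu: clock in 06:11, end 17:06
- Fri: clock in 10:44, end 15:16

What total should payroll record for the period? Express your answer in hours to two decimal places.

Wed: 08:38–13:35 = 4 h 57 min; less 45 min break → 4 h 12 min
Thu: 06:11–17:06 = 10 h 55 min
Fri: 10:44–15:16 = 4 h 32 min
Total: 4 h 12 min + 10 h 55 min + 4 h 32 min = 19 h 39 min.

19.65 hours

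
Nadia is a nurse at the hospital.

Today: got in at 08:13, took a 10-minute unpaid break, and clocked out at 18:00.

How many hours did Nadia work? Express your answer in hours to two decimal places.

Today: 08:13–18:00 = 9 h 47 min; less 10 min break → 9 h 37 min

9.62 hours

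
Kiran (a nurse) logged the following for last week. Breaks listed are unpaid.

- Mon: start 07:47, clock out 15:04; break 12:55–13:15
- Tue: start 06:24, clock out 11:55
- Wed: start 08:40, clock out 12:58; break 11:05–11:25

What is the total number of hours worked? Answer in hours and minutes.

16 h 26 min

Mon: 07:47–15:04 = 7 h 17 min; less 20 min break → 6 h 57 min
Tue: 06:24–11:55 = 5 h 31 min
Wed: 08:40–12:58 = 4 h 18 min; less 20 min break → 3 h 58 min
Total: 6 h 57 min + 5 h 31 min + 3 h 58 min = 16 h 26 min.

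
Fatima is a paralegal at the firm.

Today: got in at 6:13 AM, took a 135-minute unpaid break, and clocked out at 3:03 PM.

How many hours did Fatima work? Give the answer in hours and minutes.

6 h 35 min

Today: 6:13 AM–3:03 PM = 8 h 50 min; less 135 min break → 6 h 35 min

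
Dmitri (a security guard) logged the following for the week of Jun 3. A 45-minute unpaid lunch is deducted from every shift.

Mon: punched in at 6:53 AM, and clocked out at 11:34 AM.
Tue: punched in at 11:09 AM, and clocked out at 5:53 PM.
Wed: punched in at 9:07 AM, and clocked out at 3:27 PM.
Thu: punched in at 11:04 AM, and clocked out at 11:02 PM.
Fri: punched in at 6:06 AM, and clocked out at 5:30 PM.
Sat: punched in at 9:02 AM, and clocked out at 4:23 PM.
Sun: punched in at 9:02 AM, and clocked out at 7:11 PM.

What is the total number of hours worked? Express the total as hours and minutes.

53 h 22 min

Mon: 6:53 AM–11:34 AM = 4 h 41 min; less 45 min break → 3 h 56 min
Tue: 11:09 AM–5:53 PM = 6 h 44 min; less 45 min break → 5 h 59 min
Wed: 9:07 AM–3:27 PM = 6 h 20 min; less 45 min break → 5 h 35 min
Thu: 11:04 AM–11:02 PM = 11 h 58 min; less 45 min break → 11 h 13 min
Fri: 6:06 AM–5:30 PM = 11 h 24 min; less 45 min break → 10 h 39 min
Sat: 9:02 AM–4:23 PM = 7 h 21 min; less 45 min break → 6 h 36 min
Sun: 9:02 AM–7:11 PM = 10 h 9 min; less 45 min break → 9 h 24 min
Total: 3 h 56 min + 5 h 59 min + 5 h 35 min + 11 h 13 min + 10 h 39 min + 6 h 36 min + 9 h 24 min = 53 h 22 min.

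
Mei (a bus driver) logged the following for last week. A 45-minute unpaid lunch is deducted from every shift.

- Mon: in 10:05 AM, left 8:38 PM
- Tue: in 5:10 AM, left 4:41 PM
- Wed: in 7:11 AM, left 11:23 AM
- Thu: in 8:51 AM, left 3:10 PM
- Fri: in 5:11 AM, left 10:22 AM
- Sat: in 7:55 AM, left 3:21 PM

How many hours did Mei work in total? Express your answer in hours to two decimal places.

40.70 hours

Mon: 10:05 AM–8:38 PM = 10 h 33 min; less 45 min break → 9 h 48 min
Tue: 5:10 AM–4:41 PM = 11 h 31 min; less 45 min break → 10 h 46 min
Wed: 7:11 AM–11:23 AM = 4 h 12 min; less 45 min break → 3 h 27 min
Thu: 8:51 AM–3:10 PM = 6 h 19 min; less 45 min break → 5 h 34 min
Fri: 5:11 AM–10:22 AM = 5 h 11 min; less 45 min break → 4 h 26 min
Sat: 7:55 AM–3:21 PM = 7 h 26 min; less 45 min break → 6 h 41 min
Total: 9 h 48 min + 10 h 46 min + 3 h 27 min + 5 h 34 min + 4 h 26 min + 6 h 41 min = 40 h 42 min.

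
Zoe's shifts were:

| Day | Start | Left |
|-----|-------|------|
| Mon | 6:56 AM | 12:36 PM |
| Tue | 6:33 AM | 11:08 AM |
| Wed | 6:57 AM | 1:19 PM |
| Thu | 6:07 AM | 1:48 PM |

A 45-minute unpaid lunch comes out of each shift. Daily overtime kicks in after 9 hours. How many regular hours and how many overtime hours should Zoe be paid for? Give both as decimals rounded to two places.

Regular 21.30 hours, overtime 0.00 hours

Mon: 6:56 AM–12:36 PM = 5 h 40 min; less 45 min break → 4 h 55 min
Tue: 6:33 AM–11:08 AM = 4 h 35 min; less 45 min break → 3 h 50 min
Wed: 6:57 AM–1:19 PM = 6 h 22 min; less 45 min break → 5 h 37 min
Thu: 6:07 AM–1:48 PM = 7 h 41 min; less 45 min break → 6 h 56 min
Mon reg 4 h 55 min / OT 0 h 0 min; Tue reg 3 h 50 min / OT 0 h 0 min; Wed reg 5 h 37 min / OT 0 h 0 min; Thu reg 6 h 56 min / OT 0 h 0 min.
Totals: regular 21 h 18 min, overtime 0 h 0 min.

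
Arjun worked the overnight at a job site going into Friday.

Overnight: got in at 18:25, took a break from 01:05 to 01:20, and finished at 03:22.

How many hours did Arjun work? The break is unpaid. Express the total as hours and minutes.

Overnight: 18:25 → midnight = 5 h 35 min; midnight → 03:22 = 3 h 22 min; span 8 h 57 min; less 15 min break → 8 h 42 min

8 h 42 min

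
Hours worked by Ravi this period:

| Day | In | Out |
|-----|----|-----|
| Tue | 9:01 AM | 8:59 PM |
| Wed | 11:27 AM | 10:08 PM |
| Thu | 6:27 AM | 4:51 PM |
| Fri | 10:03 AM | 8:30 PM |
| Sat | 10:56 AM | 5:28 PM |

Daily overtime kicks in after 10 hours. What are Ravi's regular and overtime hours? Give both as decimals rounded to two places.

Tue: 9:01 AM–8:59 PM = 11 h 58 min
Wed: 11:27 AM–10:08 PM = 10 h 41 min
Thu: 6:27 AM–4:51 PM = 10 h 24 min
Fri: 10:03 AM–8:30 PM = 10 h 27 min
Sat: 10:56 AM–5:28 PM = 6 h 32 min
Tue reg 10 h 0 min / OT 1 h 58 min; Wed reg 10 h 0 min / OT 0 h 41 min; Thu reg 10 h 0 min / OT 0 h 24 min; Fri reg 10 h 0 min / OT 0 h 27 min; Sat reg 6 h 32 min / OT 0 h 0 min.
Totals: regular 46 h 32 min, overtime 3 h 30 min.

Regular 46.53 hours, overtime 3.50 hours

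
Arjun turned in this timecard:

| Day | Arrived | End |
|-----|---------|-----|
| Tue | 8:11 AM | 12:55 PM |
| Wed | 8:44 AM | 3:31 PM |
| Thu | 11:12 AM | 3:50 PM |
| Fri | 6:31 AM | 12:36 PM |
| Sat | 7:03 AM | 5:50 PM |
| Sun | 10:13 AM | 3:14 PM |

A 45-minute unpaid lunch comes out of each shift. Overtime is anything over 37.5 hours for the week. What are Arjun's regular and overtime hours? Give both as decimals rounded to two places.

Regular 33.53 hours, overtime 0.00 hours

Tue: 8:11 AM–12:55 PM = 4 h 44 min; less 45 min break → 3 h 59 min
Wed: 8:44 AM–3:31 PM = 6 h 47 min; less 45 min break → 6 h 2 min
Thu: 11:12 AM–3:50 PM = 4 h 38 min; less 45 min break → 3 h 53 min
Fri: 6:31 AM–12:36 PM = 6 h 5 min; less 45 min break → 5 h 20 min
Sat: 7:03 AM–5:50 PM = 10 h 47 min; less 45 min break → 10 h 2 min
Sun: 10:13 AM–3:14 PM = 5 h 1 min; less 45 min break → 4 h 16 min
Total worked: 33 h 32 min = 33.53 h.
Threshold 37.5 h → overtime 0 h 0 min, regular 33 h 32 min.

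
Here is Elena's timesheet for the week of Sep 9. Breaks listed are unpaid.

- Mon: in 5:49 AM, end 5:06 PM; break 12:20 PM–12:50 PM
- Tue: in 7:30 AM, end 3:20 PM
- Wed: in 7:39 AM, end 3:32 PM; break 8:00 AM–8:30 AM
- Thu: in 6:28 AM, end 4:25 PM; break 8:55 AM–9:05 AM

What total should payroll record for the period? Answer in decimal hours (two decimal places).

Mon: 5:49 AM–5:06 PM = 11 h 17 min; less 30 min break → 10 h 47 min
Tue: 7:30 AM–3:20 PM = 7 h 50 min
Wed: 7:39 AM–3:32 PM = 7 h 53 min; less 30 min break → 7 h 23 min
Thu: 6:28 AM–4:25 PM = 9 h 57 min; less 10 min break → 9 h 47 min
Total: 10 h 47 min + 7 h 50 min + 7 h 23 min + 9 h 47 min = 35 h 47 min.

35.78 hours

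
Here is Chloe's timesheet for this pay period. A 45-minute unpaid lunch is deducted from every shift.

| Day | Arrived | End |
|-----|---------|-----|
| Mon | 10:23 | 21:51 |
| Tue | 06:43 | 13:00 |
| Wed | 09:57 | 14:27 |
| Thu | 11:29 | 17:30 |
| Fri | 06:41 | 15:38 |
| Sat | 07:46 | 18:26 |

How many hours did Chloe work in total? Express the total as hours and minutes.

43 h 23 min

Mon: 10:23–21:51 = 11 h 28 min; less 45 min break → 10 h 43 min
Tue: 06:43–13:00 = 6 h 17 min; less 45 min break → 5 h 32 min
Wed: 09:57–14:27 = 4 h 30 min; less 45 min break → 3 h 45 min
Thu: 11:29–17:30 = 6 h 1 min; less 45 min break → 5 h 16 min
Fri: 06:41–15:38 = 8 h 57 min; less 45 min break → 8 h 12 min
Sat: 07:46–18:26 = 10 h 40 min; less 45 min break → 9 h 55 min
Total: 10 h 43 min + 5 h 32 min + 3 h 45 min + 5 h 16 min + 8 h 12 min + 9 h 55 min = 43 h 23 min.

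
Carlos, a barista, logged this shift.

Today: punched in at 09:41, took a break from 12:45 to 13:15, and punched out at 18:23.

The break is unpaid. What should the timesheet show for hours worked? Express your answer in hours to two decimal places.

Today: 09:41–18:23 = 8 h 42 min; less 30 min break → 8 h 12 min

8.20 hours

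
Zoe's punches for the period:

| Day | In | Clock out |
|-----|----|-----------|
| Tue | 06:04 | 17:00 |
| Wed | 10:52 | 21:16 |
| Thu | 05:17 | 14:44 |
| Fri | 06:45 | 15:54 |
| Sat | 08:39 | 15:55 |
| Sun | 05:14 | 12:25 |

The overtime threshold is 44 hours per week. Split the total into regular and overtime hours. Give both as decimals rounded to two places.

Tue: 06:04–17:00 = 10 h 56 min
Wed: 10:52–21:16 = 10 h 24 min
Thu: 05:17–14:44 = 9 h 27 min
Fri: 06:45–15:54 = 9 h 9 min
Sat: 08:39–15:55 = 7 h 16 min
Sun: 05:14–12:25 = 7 h 11 min
Total worked: 54 h 23 min = 54.38 h.
Threshold 44 h → overtime 10 h 23 min, regular 44 h 0 min.

Regular 44.00 hours, overtime 10.38 hours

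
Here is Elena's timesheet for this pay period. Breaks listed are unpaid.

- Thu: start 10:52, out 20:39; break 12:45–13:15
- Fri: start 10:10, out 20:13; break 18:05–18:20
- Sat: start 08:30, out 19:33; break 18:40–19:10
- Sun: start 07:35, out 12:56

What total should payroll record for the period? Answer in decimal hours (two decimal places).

Thu: 10:52–20:39 = 9 h 47 min; less 30 min break → 9 h 17 min
Fri: 10:10–20:13 = 10 h 3 min; less 15 min break → 9 h 48 min
Sat: 08:30–19:33 = 11 h 3 min; less 30 min break → 10 h 33 min
Sun: 07:35–12:56 = 5 h 21 min
Total: 9 h 17 min + 9 h 48 min + 10 h 33 min + 5 h 21 min = 34 h 59 min.

34.98 hours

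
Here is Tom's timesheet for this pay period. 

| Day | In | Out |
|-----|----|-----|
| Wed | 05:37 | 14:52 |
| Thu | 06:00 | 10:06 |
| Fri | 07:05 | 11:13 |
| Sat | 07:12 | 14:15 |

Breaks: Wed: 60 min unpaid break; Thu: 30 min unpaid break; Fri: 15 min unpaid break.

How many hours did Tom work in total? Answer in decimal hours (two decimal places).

22.78 hours

Wed: 05:37–14:52 = 9 h 15 min; less 60 min break → 8 h 15 min
Thu: 06:00–10:06 = 4 h 6 min; less 30 min break → 3 h 36 min
Fri: 07:05–11:13 = 4 h 8 min; less 15 min break → 3 h 53 min
Sat: 07:12–14:15 = 7 h 3 min
Total: 8 h 15 min + 3 h 36 min + 3 h 53 min + 7 h 3 min = 22 h 47 min.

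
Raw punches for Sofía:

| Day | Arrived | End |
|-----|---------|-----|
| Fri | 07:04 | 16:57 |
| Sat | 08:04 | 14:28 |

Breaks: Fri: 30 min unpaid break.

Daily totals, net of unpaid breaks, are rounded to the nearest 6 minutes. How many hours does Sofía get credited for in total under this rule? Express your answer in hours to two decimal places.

Fri: 07:04–16:57 = 9 h 53 min − 30 min = 9 h 23 min → rounds to 9 h 24 min
Sat: 08:04–14:28 = 6 h 24 min → rounds to 6 h 24 min
Total credited: 15 h 48 min.

15.80 hours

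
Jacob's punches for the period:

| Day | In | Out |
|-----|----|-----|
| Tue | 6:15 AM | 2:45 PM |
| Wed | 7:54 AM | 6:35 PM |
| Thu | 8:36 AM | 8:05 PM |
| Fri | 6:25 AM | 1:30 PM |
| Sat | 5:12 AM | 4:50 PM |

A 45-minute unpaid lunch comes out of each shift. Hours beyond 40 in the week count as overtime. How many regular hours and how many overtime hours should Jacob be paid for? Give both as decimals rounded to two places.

Tue: 6:15 AM–2:45 PM = 8 h 30 min; less 45 min break → 7 h 45 min
Wed: 7:54 AM–6:35 PM = 10 h 41 min; less 45 min break → 9 h 56 min
Thu: 8:36 AM–8:05 PM = 11 h 29 min; less 45 min break → 10 h 44 min
Fri: 6:25 AM–1:30 PM = 7 h 5 min; less 45 min break → 6 h 20 min
Sat: 5:12 AM–4:50 PM = 11 h 38 min; less 45 min break → 10 h 53 min
Total worked: 45 h 38 min = 45.63 h.
Threshold 40 h → overtime 5 h 38 min, regular 40 h 0 min.

Regular 40.00 hours, overtime 5.63 hours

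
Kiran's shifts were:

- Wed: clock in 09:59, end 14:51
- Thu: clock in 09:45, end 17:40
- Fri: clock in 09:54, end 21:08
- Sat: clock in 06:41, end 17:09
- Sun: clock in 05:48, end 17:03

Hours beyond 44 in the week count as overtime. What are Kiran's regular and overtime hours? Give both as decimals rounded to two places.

Wed: 09:59–14:51 = 4 h 52 min
Thu: 09:45–17:40 = 7 h 55 min
Fri: 09:54–21:08 = 11 h 14 min
Sat: 06:41–17:09 = 10 h 28 min
Sun: 05:48–17:03 = 11 h 15 min
Total worked: 45 h 44 min = 45.73 h.
Threshold 44 h → overtime 1 h 44 min, regular 44 h 0 min.

Regular 44.00 hours, overtime 1.73 hours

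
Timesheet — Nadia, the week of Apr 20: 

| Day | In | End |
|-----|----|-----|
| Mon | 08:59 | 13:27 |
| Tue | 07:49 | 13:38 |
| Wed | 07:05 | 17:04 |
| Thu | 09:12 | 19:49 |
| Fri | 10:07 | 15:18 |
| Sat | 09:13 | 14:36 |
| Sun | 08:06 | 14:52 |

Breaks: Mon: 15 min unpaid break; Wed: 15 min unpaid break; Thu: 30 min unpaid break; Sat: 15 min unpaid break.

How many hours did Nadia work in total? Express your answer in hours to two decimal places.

46.97 hours

Mon: 08:59–13:27 = 4 h 28 min; less 15 min break → 4 h 13 min
Tue: 07:49–13:38 = 5 h 49 min
Wed: 07:05–17:04 = 9 h 59 min; less 15 min break → 9 h 44 min
Thu: 09:12–19:49 = 10 h 37 min; less 30 min break → 10 h 7 min
Fri: 10:07–15:18 = 5 h 11 min
Sat: 09:13–14:36 = 5 h 23 min; less 15 min break → 5 h 8 min
Sun: 08:06–14:52 = 6 h 46 min
Total: 4 h 13 min + 5 h 49 min + 9 h 44 min + 10 h 7 min + 5 h 11 min + 5 h 8 min + 6 h 46 min = 46 h 58 min.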